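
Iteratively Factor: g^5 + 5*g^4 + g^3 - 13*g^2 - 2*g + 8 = (g - 1)*(g^4 + 6*g^3 + 7*g^2 - 6*g - 8) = (g - 1)*(g + 1)*(g^3 + 5*g^2 + 2*g - 8) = (g - 1)^2*(g + 1)*(g^2 + 6*g + 8) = (g - 1)^2*(g + 1)*(g + 4)*(g + 2)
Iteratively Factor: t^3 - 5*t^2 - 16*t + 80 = (t + 4)*(t^2 - 9*t + 20) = (t - 5)*(t + 4)*(t - 4)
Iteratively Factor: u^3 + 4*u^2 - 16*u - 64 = (u + 4)*(u^2 - 16) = (u - 4)*(u + 4)*(u + 4)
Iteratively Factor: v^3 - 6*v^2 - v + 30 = (v - 5)*(v^2 - v - 6) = (v - 5)*(v + 2)*(v - 3)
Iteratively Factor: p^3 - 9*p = (p - 3)*(p^2 + 3*p) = (p - 3)*(p + 3)*(p)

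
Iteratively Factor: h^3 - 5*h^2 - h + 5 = (h - 1)*(h^2 - 4*h - 5) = (h - 1)*(h + 1)*(h - 5)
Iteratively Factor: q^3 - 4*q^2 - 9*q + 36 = (q - 4)*(q^2 - 9) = (q - 4)*(q + 3)*(q - 3)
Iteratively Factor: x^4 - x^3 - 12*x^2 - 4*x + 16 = (x - 4)*(x^3 + 3*x^2 - 4) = (x - 4)*(x + 2)*(x^2 + x - 2) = (x - 4)*(x + 2)^2*(x - 1)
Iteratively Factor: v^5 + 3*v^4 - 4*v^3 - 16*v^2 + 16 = (v + 2)*(v^4 + v^3 - 6*v^2 - 4*v + 8) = (v + 2)^2*(v^3 - v^2 - 4*v + 4) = (v + 2)^3*(v^2 - 3*v + 2) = (v - 1)*(v + 2)^3*(v - 2)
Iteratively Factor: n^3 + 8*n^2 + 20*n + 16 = (n + 2)*(n^2 + 6*n + 8) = (n + 2)^2*(n + 4)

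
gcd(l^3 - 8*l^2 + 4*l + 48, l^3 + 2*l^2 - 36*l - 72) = l^2 - 4*l - 12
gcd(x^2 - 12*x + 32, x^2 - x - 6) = 1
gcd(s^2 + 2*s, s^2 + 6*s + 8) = s + 2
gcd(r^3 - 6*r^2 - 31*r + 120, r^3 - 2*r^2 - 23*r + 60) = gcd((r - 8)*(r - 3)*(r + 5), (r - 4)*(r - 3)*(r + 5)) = r^2 + 2*r - 15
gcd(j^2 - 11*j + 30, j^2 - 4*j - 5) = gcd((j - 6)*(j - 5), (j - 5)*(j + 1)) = j - 5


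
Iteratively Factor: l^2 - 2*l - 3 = (l + 1)*(l - 3)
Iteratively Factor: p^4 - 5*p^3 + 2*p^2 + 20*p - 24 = (p + 2)*(p^3 - 7*p^2 + 16*p - 12) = (p - 3)*(p + 2)*(p^2 - 4*p + 4) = (p - 3)*(p - 2)*(p + 2)*(p - 2)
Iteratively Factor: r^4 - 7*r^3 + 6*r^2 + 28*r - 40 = (r - 2)*(r^3 - 5*r^2 - 4*r + 20) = (r - 2)^2*(r^2 - 3*r - 10) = (r - 2)^2*(r + 2)*(r - 5)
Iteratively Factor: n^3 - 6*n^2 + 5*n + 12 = (n - 4)*(n^2 - 2*n - 3) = (n - 4)*(n - 3)*(n + 1)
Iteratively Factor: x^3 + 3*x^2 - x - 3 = (x + 3)*(x^2 - 1) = (x - 1)*(x + 3)*(x + 1)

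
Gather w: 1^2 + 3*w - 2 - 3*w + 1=0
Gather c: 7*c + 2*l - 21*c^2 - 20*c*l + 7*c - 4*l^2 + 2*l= -21*c^2 + c*(14 - 20*l) - 4*l^2 + 4*l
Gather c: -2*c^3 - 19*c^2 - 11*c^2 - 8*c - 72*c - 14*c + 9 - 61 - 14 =-2*c^3 - 30*c^2 - 94*c - 66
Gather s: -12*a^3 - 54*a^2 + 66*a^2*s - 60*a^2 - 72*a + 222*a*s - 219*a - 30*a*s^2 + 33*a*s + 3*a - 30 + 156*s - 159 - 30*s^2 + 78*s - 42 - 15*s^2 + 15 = -12*a^3 - 114*a^2 - 288*a + s^2*(-30*a - 45) + s*(66*a^2 + 255*a + 234) - 216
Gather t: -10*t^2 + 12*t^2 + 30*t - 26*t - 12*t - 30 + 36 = 2*t^2 - 8*t + 6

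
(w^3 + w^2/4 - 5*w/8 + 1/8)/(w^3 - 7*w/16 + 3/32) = 4*(w + 1)/(4*w + 3)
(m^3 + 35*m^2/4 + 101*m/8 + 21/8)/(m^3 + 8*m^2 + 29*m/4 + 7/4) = (8*m^2 + 14*m + 3)/(2*(4*m^2 + 4*m + 1))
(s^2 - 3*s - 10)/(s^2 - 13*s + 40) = (s + 2)/(s - 8)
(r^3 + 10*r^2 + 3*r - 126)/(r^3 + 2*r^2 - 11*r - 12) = (r^2 + 13*r + 42)/(r^2 + 5*r + 4)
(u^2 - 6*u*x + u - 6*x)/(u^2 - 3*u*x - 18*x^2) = (u + 1)/(u + 3*x)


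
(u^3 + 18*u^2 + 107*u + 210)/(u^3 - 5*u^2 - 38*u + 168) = (u^2 + 12*u + 35)/(u^2 - 11*u + 28)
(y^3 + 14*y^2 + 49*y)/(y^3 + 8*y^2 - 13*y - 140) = y*(y + 7)/(y^2 + y - 20)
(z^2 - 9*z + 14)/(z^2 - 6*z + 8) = (z - 7)/(z - 4)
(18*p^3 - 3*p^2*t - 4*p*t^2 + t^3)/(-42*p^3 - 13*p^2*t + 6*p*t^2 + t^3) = (-3*p + t)/(7*p + t)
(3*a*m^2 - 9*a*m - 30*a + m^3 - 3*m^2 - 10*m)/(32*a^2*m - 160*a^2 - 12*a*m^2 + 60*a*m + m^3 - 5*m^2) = (3*a*m + 6*a + m^2 + 2*m)/(32*a^2 - 12*a*m + m^2)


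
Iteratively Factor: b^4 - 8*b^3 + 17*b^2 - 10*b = (b - 2)*(b^3 - 6*b^2 + 5*b) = (b - 2)*(b - 1)*(b^2 - 5*b) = b*(b - 2)*(b - 1)*(b - 5)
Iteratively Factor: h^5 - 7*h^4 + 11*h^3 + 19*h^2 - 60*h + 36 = (h - 3)*(h^4 - 4*h^3 - h^2 + 16*h - 12) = (h - 3)*(h + 2)*(h^3 - 6*h^2 + 11*h - 6) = (h - 3)*(h - 2)*(h + 2)*(h^2 - 4*h + 3) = (h - 3)*(h - 2)*(h - 1)*(h + 2)*(h - 3)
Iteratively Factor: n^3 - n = (n)*(n^2 - 1) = n*(n + 1)*(n - 1)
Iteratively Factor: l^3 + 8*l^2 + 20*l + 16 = (l + 2)*(l^2 + 6*l + 8) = (l + 2)*(l + 4)*(l + 2)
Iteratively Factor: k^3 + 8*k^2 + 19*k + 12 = (k + 1)*(k^2 + 7*k + 12) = (k + 1)*(k + 4)*(k + 3)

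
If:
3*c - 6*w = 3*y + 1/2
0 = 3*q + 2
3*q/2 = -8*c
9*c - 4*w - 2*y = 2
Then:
No Solution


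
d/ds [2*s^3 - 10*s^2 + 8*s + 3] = 6*s^2 - 20*s + 8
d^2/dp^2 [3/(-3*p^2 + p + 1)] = 6*(-9*p^2 + 3*p + (6*p - 1)^2 + 3)/(-3*p^2 + p + 1)^3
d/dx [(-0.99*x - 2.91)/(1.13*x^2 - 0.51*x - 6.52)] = (1.1187*x^2 + 6.5766*x + 4.9707)/(1.2769*x^4 - 1.1526*x^3 - 14.4751*x^2 + 6.6504*x + 42.5104)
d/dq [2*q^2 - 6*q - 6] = 4*q - 6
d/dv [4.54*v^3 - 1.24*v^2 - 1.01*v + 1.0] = 13.62*v^2 - 2.48*v - 1.01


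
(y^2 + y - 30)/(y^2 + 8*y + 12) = (y - 5)/(y + 2)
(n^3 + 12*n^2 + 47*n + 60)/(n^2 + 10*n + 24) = (n^2 + 8*n + 15)/(n + 6)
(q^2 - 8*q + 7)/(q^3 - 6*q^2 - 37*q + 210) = (q - 1)/(q^2 + q - 30)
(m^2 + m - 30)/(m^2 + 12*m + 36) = (m - 5)/(m + 6)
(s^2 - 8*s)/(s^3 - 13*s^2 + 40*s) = 1/(s - 5)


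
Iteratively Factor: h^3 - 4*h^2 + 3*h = (h)*(h^2 - 4*h + 3) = h*(h - 3)*(h - 1)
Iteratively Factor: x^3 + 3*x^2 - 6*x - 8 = (x + 1)*(x^2 + 2*x - 8) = (x + 1)*(x + 4)*(x - 2)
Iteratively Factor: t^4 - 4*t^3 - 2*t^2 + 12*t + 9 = (t + 1)*(t^3 - 5*t^2 + 3*t + 9) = (t - 3)*(t + 1)*(t^2 - 2*t - 3) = (t - 3)*(t + 1)^2*(t - 3)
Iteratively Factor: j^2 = (j)*(j)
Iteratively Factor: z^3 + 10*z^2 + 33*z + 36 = (z + 3)*(z^2 + 7*z + 12) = (z + 3)*(z + 4)*(z + 3)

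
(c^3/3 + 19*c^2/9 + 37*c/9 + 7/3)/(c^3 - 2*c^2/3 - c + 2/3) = (3*c^2 + 16*c + 21)/(3*(3*c^2 - 5*c + 2))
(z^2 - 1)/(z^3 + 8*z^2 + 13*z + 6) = (z - 1)/(z^2 + 7*z + 6)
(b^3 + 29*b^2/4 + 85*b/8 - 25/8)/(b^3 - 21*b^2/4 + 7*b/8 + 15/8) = (8*b^3 + 58*b^2 + 85*b - 25)/(8*b^3 - 42*b^2 + 7*b + 15)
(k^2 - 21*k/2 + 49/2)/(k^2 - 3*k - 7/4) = 2*(k - 7)/(2*k + 1)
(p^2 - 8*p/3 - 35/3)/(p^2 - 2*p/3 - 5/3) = (-3*p^2 + 8*p + 35)/(-3*p^2 + 2*p + 5)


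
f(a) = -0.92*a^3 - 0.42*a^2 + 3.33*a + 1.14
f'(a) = -2.76*a^2 - 0.84*a + 3.33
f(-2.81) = 8.88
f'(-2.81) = -16.10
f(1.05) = 3.11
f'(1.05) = -0.59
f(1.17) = 2.99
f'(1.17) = -1.43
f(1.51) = 2.04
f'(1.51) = -4.23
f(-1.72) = -1.15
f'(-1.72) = -3.39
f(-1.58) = -1.54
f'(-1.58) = -2.23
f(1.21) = 2.92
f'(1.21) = -1.73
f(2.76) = -12.21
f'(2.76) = -20.01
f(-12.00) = 1490.46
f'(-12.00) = -384.03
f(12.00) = -1609.14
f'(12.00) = -404.19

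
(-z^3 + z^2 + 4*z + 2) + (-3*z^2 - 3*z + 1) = -z^3 - 2*z^2 + z + 3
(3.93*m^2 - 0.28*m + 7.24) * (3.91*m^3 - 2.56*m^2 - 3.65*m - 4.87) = 15.3663*m^5 - 11.1556*m^4 + 14.6807*m^3 - 36.6515*m^2 - 25.0624*m - 35.2588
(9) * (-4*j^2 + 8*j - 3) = -36*j^2 + 72*j - 27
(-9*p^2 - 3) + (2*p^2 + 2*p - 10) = -7*p^2 + 2*p - 13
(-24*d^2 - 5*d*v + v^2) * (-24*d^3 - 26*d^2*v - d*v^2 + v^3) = 576*d^5 + 744*d^4*v + 130*d^3*v^2 - 45*d^2*v^3 - 6*d*v^4 + v^5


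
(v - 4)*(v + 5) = v^2 + v - 20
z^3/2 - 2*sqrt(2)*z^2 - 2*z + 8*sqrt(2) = (z/2 + 1)*(z - 2)*(z - 4*sqrt(2))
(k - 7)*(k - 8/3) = k^2 - 29*k/3 + 56/3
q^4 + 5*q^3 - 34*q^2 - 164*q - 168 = (q - 6)*(q + 2)^2*(q + 7)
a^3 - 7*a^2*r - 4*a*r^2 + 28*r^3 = (a - 7*r)*(a - 2*r)*(a + 2*r)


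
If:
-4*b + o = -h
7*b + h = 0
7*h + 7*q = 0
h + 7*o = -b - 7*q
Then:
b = 0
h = 0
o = 0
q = 0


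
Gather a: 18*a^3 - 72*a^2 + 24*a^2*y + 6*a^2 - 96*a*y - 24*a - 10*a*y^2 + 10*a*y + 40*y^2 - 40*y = 18*a^3 + a^2*(24*y - 66) + a*(-10*y^2 - 86*y - 24) + 40*y^2 - 40*y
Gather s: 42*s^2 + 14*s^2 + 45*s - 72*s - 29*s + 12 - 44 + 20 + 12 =56*s^2 - 56*s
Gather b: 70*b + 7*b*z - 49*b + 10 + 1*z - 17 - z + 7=b*(7*z + 21)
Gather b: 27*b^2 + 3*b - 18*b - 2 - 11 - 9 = 27*b^2 - 15*b - 22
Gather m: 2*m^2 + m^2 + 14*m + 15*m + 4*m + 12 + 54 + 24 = 3*m^2 + 33*m + 90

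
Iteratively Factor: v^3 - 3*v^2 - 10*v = (v)*(v^2 - 3*v - 10) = v*(v + 2)*(v - 5)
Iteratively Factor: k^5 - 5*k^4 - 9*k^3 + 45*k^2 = (k - 3)*(k^4 - 2*k^3 - 15*k^2) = k*(k - 3)*(k^3 - 2*k^2 - 15*k) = k*(k - 3)*(k + 3)*(k^2 - 5*k) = k*(k - 5)*(k - 3)*(k + 3)*(k)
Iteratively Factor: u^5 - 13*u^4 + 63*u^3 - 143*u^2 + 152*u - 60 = (u - 2)*(u^4 - 11*u^3 + 41*u^2 - 61*u + 30) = (u - 5)*(u - 2)*(u^3 - 6*u^2 + 11*u - 6) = (u - 5)*(u - 2)^2*(u^2 - 4*u + 3) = (u - 5)*(u - 2)^2*(u - 1)*(u - 3)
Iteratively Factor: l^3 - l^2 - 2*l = (l + 1)*(l^2 - 2*l) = l*(l + 1)*(l - 2)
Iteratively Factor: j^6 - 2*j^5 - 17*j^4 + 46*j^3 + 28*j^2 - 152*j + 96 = (j - 1)*(j^5 - j^4 - 18*j^3 + 28*j^2 + 56*j - 96) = (j - 1)*(j + 2)*(j^4 - 3*j^3 - 12*j^2 + 52*j - 48) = (j - 2)*(j - 1)*(j + 2)*(j^3 - j^2 - 14*j + 24) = (j - 2)*(j - 1)*(j + 2)*(j + 4)*(j^2 - 5*j + 6) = (j - 2)^2*(j - 1)*(j + 2)*(j + 4)*(j - 3)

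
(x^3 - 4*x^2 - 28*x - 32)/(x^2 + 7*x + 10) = (x^2 - 6*x - 16)/(x + 5)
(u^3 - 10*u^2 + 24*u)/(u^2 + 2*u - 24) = u*(u - 6)/(u + 6)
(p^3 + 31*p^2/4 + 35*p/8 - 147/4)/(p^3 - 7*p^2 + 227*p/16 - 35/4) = 2*(2*p^2 + 19*p + 42)/(4*p^2 - 21*p + 20)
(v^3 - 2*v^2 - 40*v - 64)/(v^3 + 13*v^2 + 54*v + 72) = (v^2 - 6*v - 16)/(v^2 + 9*v + 18)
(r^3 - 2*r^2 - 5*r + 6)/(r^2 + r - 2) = r - 3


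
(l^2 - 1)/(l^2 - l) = (l + 1)/l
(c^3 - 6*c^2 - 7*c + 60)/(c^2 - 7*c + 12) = (c^2 - 2*c - 15)/(c - 3)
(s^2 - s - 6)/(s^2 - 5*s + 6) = (s + 2)/(s - 2)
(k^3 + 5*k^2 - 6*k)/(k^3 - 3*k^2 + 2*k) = (k + 6)/(k - 2)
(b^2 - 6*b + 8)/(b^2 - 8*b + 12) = (b - 4)/(b - 6)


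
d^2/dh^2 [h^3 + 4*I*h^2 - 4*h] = 6*h + 8*I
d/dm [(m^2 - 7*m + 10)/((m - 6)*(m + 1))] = 2*(m^2 - 16*m + 46)/(m^4 - 10*m^3 + 13*m^2 + 60*m + 36)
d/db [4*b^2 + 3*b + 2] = 8*b + 3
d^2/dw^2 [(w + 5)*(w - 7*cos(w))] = (7*w + 35)*cos(w) + 14*sin(w) + 2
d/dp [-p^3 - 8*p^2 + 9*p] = -3*p^2 - 16*p + 9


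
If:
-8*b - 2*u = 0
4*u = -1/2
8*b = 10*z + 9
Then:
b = 1/32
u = -1/8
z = -7/8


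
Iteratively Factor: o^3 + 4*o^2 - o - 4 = (o + 4)*(o^2 - 1) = (o - 1)*(o + 4)*(o + 1)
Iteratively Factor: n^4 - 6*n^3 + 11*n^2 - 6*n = (n - 2)*(n^3 - 4*n^2 + 3*n) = (n - 2)*(n - 1)*(n^2 - 3*n) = n*(n - 2)*(n - 1)*(n - 3)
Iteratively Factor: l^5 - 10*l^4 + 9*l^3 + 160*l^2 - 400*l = (l - 5)*(l^4 - 5*l^3 - 16*l^2 + 80*l) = (l - 5)^2*(l^3 - 16*l) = l*(l - 5)^2*(l^2 - 16) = l*(l - 5)^2*(l - 4)*(l + 4)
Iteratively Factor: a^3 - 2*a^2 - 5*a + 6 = (a + 2)*(a^2 - 4*a + 3) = (a - 1)*(a + 2)*(a - 3)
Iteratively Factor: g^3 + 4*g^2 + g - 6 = (g + 2)*(g^2 + 2*g - 3) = (g - 1)*(g + 2)*(g + 3)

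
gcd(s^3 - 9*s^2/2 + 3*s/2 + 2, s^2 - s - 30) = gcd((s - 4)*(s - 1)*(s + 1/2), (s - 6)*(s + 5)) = 1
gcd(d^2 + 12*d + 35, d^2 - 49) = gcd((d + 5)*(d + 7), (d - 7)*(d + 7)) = d + 7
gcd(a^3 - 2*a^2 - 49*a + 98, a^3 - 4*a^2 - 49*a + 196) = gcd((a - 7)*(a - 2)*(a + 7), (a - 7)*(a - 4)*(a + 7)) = a^2 - 49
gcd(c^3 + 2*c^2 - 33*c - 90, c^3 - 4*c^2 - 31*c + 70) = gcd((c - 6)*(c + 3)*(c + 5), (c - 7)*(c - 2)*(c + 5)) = c + 5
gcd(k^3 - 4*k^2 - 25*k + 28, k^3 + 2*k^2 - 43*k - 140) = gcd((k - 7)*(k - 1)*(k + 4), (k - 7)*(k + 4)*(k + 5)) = k^2 - 3*k - 28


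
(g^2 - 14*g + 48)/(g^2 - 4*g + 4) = (g^2 - 14*g + 48)/(g^2 - 4*g + 4)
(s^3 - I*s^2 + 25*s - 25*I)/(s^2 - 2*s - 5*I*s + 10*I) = (s^2 + 4*I*s + 5)/(s - 2)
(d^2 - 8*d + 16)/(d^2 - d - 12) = (d - 4)/(d + 3)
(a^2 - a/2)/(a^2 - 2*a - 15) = a*(1 - 2*a)/(2*(-a^2 + 2*a + 15))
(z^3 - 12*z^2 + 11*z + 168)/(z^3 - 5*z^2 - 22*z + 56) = (z^2 - 5*z - 24)/(z^2 + 2*z - 8)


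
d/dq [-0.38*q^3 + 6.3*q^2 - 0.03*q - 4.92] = -1.14*q^2 + 12.6*q - 0.03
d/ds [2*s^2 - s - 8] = 4*s - 1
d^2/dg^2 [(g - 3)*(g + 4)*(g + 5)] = 6*g + 12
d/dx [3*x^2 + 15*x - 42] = 6*x + 15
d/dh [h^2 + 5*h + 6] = 2*h + 5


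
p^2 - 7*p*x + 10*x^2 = (p - 5*x)*(p - 2*x)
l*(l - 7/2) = l^2 - 7*l/2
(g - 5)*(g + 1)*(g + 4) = g^3 - 21*g - 20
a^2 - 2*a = a*(a - 2)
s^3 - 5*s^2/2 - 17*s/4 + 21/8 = (s - 7/2)*(s - 1/2)*(s + 3/2)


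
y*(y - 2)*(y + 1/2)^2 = y^4 - y^3 - 7*y^2/4 - y/2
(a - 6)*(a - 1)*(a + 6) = a^3 - a^2 - 36*a + 36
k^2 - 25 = (k - 5)*(k + 5)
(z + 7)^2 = z^2 + 14*z + 49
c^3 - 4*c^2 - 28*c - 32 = (c - 8)*(c + 2)^2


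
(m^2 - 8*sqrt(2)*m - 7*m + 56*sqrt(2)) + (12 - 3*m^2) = -2*m^2 - 8*sqrt(2)*m - 7*m + 12 + 56*sqrt(2)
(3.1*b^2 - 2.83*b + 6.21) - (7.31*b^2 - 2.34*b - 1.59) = -4.21*b^2 - 0.49*b + 7.8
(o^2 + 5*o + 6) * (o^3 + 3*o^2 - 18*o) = o^5 + 8*o^4 + 3*o^3 - 72*o^2 - 108*o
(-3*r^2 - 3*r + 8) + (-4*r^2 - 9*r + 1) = -7*r^2 - 12*r + 9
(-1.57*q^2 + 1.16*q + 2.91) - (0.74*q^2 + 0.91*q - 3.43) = -2.31*q^2 + 0.25*q + 6.34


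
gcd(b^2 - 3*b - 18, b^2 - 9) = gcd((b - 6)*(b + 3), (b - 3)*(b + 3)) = b + 3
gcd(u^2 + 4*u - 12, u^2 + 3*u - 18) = u + 6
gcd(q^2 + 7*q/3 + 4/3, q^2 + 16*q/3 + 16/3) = q + 4/3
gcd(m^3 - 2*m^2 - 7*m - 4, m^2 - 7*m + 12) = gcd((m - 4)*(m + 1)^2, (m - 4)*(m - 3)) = m - 4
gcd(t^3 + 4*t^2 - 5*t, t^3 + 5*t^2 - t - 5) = t^2 + 4*t - 5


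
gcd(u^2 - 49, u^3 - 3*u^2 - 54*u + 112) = u + 7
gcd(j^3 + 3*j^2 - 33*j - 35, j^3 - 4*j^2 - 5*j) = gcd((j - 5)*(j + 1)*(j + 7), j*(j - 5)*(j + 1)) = j^2 - 4*j - 5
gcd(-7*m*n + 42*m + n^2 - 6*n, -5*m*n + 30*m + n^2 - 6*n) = n - 6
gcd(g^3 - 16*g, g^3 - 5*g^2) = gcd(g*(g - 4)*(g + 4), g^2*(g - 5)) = g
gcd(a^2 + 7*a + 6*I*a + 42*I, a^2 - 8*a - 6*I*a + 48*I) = 1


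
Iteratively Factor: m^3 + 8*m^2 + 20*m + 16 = (m + 2)*(m^2 + 6*m + 8) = (m + 2)*(m + 4)*(m + 2)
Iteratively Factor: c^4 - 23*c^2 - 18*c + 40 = (c - 1)*(c^3 + c^2 - 22*c - 40) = (c - 5)*(c - 1)*(c^2 + 6*c + 8) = (c - 5)*(c - 1)*(c + 2)*(c + 4)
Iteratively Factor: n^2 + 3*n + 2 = (n + 1)*(n + 2)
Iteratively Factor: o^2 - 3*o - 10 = (o - 5)*(o + 2)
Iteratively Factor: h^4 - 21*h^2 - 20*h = (h)*(h^3 - 21*h - 20) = h*(h + 4)*(h^2 - 4*h - 5) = h*(h + 1)*(h + 4)*(h - 5)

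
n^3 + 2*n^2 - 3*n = n*(n - 1)*(n + 3)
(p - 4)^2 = p^2 - 8*p + 16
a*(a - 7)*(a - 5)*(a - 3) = a^4 - 15*a^3 + 71*a^2 - 105*a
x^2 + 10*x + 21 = (x + 3)*(x + 7)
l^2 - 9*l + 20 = (l - 5)*(l - 4)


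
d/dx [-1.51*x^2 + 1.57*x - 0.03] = 1.57 - 3.02*x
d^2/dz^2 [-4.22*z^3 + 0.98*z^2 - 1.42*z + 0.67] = 1.96 - 25.32*z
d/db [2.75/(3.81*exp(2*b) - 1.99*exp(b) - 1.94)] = (5.4725 - 20.955*exp(b))*exp(b)/(-3.81*exp(2*b) + 1.99*exp(b) + 1.94)^2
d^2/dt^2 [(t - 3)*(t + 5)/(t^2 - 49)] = 4*(t^3 + 51*t^2 + 147*t + 833)/(t^6 - 147*t^4 + 7203*t^2 - 117649)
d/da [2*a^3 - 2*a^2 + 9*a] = 6*a^2 - 4*a + 9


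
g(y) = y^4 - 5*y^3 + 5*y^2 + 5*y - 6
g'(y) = 4*y^3 - 15*y^2 + 10*y + 5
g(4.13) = 38.65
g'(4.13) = 72.23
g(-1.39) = 13.87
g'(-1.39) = -48.62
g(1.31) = 0.84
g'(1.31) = 1.35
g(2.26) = -0.79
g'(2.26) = -2.84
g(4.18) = 42.37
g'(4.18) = 76.85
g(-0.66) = -5.49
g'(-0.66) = -9.28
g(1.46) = 0.94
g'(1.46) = 0.07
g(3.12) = 1.17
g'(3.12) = 11.67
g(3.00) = 0.00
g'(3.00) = 8.00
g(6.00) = 420.00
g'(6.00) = 389.00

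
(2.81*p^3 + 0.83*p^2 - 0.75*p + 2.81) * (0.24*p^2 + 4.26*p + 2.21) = 0.6744*p^5 + 12.1698*p^4 + 9.5659*p^3 - 0.6863*p^2 + 10.3131*p + 6.2101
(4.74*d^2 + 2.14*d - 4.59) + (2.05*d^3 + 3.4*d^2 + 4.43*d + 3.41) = 2.05*d^3 + 8.14*d^2 + 6.57*d - 1.18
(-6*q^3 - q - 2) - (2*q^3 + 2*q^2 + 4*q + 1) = -8*q^3 - 2*q^2 - 5*q - 3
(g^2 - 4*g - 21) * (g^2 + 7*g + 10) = g^4 + 3*g^3 - 39*g^2 - 187*g - 210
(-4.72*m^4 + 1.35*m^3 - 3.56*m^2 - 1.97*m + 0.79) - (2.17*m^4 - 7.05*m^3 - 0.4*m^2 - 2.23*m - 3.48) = -6.89*m^4 + 8.4*m^3 - 3.16*m^2 + 0.26*m + 4.27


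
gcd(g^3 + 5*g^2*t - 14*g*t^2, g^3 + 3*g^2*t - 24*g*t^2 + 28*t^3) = -g^2 - 5*g*t + 14*t^2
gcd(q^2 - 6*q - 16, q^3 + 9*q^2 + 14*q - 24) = 1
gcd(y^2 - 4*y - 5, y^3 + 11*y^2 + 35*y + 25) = y + 1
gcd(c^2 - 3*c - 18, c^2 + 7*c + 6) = 1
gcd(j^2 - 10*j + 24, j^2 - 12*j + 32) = j - 4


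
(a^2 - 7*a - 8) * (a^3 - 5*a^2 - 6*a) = a^5 - 12*a^4 + 21*a^3 + 82*a^2 + 48*a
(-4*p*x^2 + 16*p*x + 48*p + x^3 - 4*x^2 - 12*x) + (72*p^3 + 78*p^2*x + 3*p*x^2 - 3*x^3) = 72*p^3 + 78*p^2*x - p*x^2 + 16*p*x + 48*p - 2*x^3 - 4*x^2 - 12*x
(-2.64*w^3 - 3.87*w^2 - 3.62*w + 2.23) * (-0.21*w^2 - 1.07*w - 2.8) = 0.5544*w^5 + 3.6375*w^4 + 12.2931*w^3 + 14.2411*w^2 + 7.7499*w - 6.244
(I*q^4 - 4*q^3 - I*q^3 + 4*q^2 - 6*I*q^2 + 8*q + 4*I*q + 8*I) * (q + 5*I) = I*q^5 - 9*q^4 - I*q^4 + 9*q^3 - 26*I*q^3 + 38*q^2 + 24*I*q^2 - 20*q + 48*I*q - 40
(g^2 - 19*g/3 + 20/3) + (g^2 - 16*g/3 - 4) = 2*g^2 - 35*g/3 + 8/3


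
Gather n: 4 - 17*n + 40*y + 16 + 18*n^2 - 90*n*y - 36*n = 18*n^2 + n*(-90*y - 53) + 40*y + 20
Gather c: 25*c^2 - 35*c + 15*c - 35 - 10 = 25*c^2 - 20*c - 45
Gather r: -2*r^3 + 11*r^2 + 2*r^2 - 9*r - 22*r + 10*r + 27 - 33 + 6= -2*r^3 + 13*r^2 - 21*r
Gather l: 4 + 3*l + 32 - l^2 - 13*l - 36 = -l^2 - 10*l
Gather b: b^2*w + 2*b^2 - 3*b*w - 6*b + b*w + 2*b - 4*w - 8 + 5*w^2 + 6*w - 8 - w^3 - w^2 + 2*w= b^2*(w + 2) + b*(-2*w - 4) - w^3 + 4*w^2 + 4*w - 16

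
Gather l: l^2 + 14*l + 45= l^2 + 14*l + 45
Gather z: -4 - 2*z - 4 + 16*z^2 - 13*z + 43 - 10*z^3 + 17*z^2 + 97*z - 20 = -10*z^3 + 33*z^2 + 82*z + 15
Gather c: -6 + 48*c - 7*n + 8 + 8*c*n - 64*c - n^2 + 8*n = c*(8*n - 16) - n^2 + n + 2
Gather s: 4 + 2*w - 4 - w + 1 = w + 1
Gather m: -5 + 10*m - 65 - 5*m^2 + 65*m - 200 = -5*m^2 + 75*m - 270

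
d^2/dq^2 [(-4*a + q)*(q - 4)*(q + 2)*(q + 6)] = -24*a*q - 32*a + 12*q^2 + 24*q - 40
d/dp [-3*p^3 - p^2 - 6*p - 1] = -9*p^2 - 2*p - 6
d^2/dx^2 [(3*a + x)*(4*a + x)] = 2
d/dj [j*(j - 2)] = 2*j - 2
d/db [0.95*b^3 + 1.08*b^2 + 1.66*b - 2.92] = 2.85*b^2 + 2.16*b + 1.66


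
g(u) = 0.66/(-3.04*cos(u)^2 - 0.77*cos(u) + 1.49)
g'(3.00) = 0.92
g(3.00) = -0.91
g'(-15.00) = -16.08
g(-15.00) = 2.06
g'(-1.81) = -0.19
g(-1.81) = 0.44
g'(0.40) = -0.51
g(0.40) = -0.37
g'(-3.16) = 0.11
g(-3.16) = -0.85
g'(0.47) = -0.71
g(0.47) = -0.41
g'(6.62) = -0.38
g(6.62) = -0.34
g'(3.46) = -3.81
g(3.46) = -1.27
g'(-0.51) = 0.87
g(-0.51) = -0.44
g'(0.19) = -0.17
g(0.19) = -0.30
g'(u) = 0.66*(-6.08*sin(u)*cos(u) - 0.77*sin(u))/(-3.04*cos(u)^2 - 0.77*cos(u) + 1.49)^2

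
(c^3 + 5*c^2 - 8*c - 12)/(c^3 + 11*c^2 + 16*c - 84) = (c + 1)/(c + 7)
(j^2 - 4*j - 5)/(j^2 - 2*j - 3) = (j - 5)/(j - 3)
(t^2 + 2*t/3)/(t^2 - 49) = t*(3*t + 2)/(3*(t^2 - 49))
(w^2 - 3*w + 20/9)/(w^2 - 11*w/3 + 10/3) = (w - 4/3)/(w - 2)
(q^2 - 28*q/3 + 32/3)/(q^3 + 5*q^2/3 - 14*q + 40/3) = (q - 8)/(q^2 + 3*q - 10)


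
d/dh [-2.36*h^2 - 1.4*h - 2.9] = -4.72*h - 1.4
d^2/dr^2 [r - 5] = 0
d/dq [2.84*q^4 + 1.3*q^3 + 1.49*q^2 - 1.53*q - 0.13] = 11.36*q^3 + 3.9*q^2 + 2.98*q - 1.53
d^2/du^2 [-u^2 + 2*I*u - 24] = -2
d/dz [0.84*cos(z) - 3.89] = -0.84*sin(z)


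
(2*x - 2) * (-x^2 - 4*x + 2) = -2*x^3 - 6*x^2 + 12*x - 4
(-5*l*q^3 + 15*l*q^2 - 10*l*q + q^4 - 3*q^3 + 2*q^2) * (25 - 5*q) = 25*l*q^4 - 200*l*q^3 + 425*l*q^2 - 250*l*q - 5*q^5 + 40*q^4 - 85*q^3 + 50*q^2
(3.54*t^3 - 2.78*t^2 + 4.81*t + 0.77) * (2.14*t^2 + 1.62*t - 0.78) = 7.5756*t^5 - 0.214399999999999*t^4 + 3.0286*t^3 + 11.6084*t^2 - 2.5044*t - 0.6006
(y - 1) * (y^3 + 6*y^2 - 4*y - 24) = y^4 + 5*y^3 - 10*y^2 - 20*y + 24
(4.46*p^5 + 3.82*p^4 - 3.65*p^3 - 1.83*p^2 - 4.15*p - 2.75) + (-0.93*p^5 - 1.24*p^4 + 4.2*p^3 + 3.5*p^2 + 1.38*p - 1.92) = 3.53*p^5 + 2.58*p^4 + 0.55*p^3 + 1.67*p^2 - 2.77*p - 4.67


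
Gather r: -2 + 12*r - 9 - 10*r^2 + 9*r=-10*r^2 + 21*r - 11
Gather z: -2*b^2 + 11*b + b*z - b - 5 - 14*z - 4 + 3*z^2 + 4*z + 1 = -2*b^2 + 10*b + 3*z^2 + z*(b - 10) - 8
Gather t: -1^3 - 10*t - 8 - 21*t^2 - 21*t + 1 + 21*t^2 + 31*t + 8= 0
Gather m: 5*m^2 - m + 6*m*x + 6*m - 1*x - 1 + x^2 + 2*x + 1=5*m^2 + m*(6*x + 5) + x^2 + x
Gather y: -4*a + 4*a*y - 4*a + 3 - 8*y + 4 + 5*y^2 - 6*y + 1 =-8*a + 5*y^2 + y*(4*a - 14) + 8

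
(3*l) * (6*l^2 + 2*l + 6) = 18*l^3 + 6*l^2 + 18*l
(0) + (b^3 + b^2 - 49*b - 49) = b^3 + b^2 - 49*b - 49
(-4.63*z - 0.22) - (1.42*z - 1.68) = 1.46 - 6.05*z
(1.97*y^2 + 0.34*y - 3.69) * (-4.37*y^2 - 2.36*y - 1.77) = -8.6089*y^4 - 6.135*y^3 + 11.836*y^2 + 8.1066*y + 6.5313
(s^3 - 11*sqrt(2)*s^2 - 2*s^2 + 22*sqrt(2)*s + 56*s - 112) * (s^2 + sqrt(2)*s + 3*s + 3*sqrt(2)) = s^5 - 10*sqrt(2)*s^4 + s^4 - 10*sqrt(2)*s^3 + 28*s^3 + 34*s^2 + 116*sqrt(2)*s^2 - 204*s + 56*sqrt(2)*s - 336*sqrt(2)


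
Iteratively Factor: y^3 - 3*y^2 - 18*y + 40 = (y - 5)*(y^2 + 2*y - 8) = (y - 5)*(y - 2)*(y + 4)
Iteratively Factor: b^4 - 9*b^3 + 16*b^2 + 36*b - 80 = (b + 2)*(b^3 - 11*b^2 + 38*b - 40) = (b - 5)*(b + 2)*(b^2 - 6*b + 8) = (b - 5)*(b - 2)*(b + 2)*(b - 4)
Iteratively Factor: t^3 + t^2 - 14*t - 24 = (t - 4)*(t^2 + 5*t + 6) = (t - 4)*(t + 3)*(t + 2)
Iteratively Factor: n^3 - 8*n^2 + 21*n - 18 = (n - 3)*(n^2 - 5*n + 6) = (n - 3)*(n - 2)*(n - 3)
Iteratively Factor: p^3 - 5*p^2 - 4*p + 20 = (p - 5)*(p^2 - 4) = (p - 5)*(p + 2)*(p - 2)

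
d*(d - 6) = d^2 - 6*d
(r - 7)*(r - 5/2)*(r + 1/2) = r^3 - 9*r^2 + 51*r/4 + 35/4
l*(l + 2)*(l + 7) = l^3 + 9*l^2 + 14*l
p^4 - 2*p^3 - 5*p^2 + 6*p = p*(p - 3)*(p - 1)*(p + 2)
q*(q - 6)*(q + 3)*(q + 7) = q^4 + 4*q^3 - 39*q^2 - 126*q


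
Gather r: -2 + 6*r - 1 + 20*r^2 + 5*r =20*r^2 + 11*r - 3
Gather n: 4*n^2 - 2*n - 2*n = 4*n^2 - 4*n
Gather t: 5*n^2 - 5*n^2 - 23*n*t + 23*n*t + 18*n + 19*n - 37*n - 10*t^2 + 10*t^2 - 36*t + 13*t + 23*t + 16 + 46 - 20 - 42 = 0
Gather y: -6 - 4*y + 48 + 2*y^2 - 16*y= 2*y^2 - 20*y + 42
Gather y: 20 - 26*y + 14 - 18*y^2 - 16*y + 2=-18*y^2 - 42*y + 36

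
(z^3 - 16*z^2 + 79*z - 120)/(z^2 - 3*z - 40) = (z^2 - 8*z + 15)/(z + 5)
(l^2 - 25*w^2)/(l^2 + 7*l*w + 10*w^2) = (l - 5*w)/(l + 2*w)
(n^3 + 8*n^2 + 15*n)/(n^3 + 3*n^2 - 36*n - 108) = n*(n + 5)/(n^2 - 36)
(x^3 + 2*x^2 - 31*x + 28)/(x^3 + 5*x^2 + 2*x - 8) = (x^2 + 3*x - 28)/(x^2 + 6*x + 8)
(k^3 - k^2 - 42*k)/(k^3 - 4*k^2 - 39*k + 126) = k/(k - 3)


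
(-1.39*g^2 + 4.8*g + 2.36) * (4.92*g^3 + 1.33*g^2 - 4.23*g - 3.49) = -6.8388*g^5 + 21.7673*g^4 + 23.8749*g^3 - 12.3141*g^2 - 26.7348*g - 8.2364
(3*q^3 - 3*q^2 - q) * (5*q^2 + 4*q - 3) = 15*q^5 - 3*q^4 - 26*q^3 + 5*q^2 + 3*q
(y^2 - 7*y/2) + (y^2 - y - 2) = 2*y^2 - 9*y/2 - 2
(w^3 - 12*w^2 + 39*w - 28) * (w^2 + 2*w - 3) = w^5 - 10*w^4 + 12*w^3 + 86*w^2 - 173*w + 84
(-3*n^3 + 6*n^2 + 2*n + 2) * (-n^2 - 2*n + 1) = 3*n^5 - 17*n^3 - 2*n + 2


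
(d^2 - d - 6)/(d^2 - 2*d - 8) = (d - 3)/(d - 4)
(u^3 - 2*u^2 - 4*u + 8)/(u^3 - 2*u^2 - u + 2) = (u^2 - 4)/(u^2 - 1)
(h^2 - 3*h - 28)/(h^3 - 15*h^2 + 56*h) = (h + 4)/(h*(h - 8))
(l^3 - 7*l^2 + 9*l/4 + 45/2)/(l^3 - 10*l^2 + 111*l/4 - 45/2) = (2*l + 3)/(2*l - 3)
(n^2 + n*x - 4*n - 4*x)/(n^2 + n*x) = (n - 4)/n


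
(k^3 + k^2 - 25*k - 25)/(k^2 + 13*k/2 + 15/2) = 2*(k^2 - 4*k - 5)/(2*k + 3)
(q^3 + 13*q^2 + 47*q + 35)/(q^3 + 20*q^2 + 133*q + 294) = (q^2 + 6*q + 5)/(q^2 + 13*q + 42)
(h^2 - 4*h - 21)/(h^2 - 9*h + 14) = (h + 3)/(h - 2)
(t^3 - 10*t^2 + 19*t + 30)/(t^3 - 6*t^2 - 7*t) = (t^2 - 11*t + 30)/(t*(t - 7))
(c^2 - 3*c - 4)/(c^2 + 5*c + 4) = (c - 4)/(c + 4)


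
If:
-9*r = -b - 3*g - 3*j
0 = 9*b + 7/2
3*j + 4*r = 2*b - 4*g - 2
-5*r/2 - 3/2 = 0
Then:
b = -7/18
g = 139/30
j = -851/135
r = -3/5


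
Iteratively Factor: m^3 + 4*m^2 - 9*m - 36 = (m + 4)*(m^2 - 9) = (m + 3)*(m + 4)*(m - 3)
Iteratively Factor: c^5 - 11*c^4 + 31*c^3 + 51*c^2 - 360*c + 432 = (c - 3)*(c^4 - 8*c^3 + 7*c^2 + 72*c - 144) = (c - 4)*(c - 3)*(c^3 - 4*c^2 - 9*c + 36) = (c - 4)*(c - 3)^2*(c^2 - c - 12) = (c - 4)^2*(c - 3)^2*(c + 3)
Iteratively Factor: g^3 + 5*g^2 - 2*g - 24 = (g + 4)*(g^2 + g - 6) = (g - 2)*(g + 4)*(g + 3)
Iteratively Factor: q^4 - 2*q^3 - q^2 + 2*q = (q - 2)*(q^3 - q) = (q - 2)*(q + 1)*(q^2 - q) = q*(q - 2)*(q + 1)*(q - 1)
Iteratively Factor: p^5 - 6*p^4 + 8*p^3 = (p)*(p^4 - 6*p^3 + 8*p^2) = p*(p - 2)*(p^3 - 4*p^2) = p^2*(p - 2)*(p^2 - 4*p) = p^2*(p - 4)*(p - 2)*(p)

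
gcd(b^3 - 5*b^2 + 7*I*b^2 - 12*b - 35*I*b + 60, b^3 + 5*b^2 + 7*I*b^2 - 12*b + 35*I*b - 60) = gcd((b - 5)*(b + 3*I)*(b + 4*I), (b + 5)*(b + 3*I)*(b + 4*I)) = b^2 + 7*I*b - 12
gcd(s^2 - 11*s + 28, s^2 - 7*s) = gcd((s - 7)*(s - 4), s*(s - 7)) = s - 7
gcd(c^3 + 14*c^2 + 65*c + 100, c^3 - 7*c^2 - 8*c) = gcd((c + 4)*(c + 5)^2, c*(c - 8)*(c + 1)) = 1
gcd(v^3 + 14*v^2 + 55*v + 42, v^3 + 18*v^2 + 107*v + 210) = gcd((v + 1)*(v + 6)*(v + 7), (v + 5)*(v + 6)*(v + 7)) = v^2 + 13*v + 42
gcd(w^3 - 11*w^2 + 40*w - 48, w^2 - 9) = w - 3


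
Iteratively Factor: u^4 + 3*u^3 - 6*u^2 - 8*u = (u)*(u^3 + 3*u^2 - 6*u - 8) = u*(u - 2)*(u^2 + 5*u + 4) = u*(u - 2)*(u + 1)*(u + 4)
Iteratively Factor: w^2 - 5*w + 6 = (w - 3)*(w - 2)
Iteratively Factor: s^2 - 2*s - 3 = (s + 1)*(s - 3)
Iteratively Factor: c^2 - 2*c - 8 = (c - 4)*(c + 2)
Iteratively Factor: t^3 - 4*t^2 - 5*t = (t - 5)*(t^2 + t) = (t - 5)*(t + 1)*(t)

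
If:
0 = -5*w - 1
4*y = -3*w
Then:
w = -1/5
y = 3/20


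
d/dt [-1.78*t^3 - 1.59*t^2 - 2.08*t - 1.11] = -5.34*t^2 - 3.18*t - 2.08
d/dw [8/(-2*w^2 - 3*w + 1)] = 8*(4*w + 3)/(2*w^2 + 3*w - 1)^2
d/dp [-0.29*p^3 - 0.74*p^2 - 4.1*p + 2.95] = -0.87*p^2 - 1.48*p - 4.1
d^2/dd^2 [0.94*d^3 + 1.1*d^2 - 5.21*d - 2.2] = 5.64*d + 2.2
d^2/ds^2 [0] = 0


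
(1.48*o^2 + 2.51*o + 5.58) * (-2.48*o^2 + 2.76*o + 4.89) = -3.6704*o^4 - 2.14*o^3 + 0.326399999999999*o^2 + 27.6747*o + 27.2862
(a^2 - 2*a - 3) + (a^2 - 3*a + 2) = 2*a^2 - 5*a - 1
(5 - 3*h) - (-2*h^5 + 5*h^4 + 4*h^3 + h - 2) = 2*h^5 - 5*h^4 - 4*h^3 - 4*h + 7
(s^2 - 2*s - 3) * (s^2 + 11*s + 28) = s^4 + 9*s^3 + 3*s^2 - 89*s - 84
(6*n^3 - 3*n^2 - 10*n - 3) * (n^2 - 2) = 6*n^5 - 3*n^4 - 22*n^3 + 3*n^2 + 20*n + 6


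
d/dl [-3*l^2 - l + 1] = -6*l - 1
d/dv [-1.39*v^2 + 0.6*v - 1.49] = 0.6 - 2.78*v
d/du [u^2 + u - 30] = 2*u + 1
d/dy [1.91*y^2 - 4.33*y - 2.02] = 3.82*y - 4.33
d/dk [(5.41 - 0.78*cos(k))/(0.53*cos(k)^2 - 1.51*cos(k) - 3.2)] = (-0.4134*cos(k)^2 + 5.7346*cos(k) - 10.6651)*sin(k)/(0.2809*cos(k)^4 - 1.6006*cos(k)^3 - 1.1119*cos(k)^2 + 9.664*cos(k) + 10.24)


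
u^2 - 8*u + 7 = (u - 7)*(u - 1)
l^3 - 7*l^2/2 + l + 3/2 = (l - 3)*(l - 1)*(l + 1/2)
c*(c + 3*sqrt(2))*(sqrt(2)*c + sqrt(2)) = sqrt(2)*c^3 + sqrt(2)*c^2 + 6*c^2 + 6*c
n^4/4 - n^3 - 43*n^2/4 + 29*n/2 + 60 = (n/4 + 1/2)*(n - 8)*(n - 3)*(n + 5)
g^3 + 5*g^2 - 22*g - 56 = (g - 4)*(g + 2)*(g + 7)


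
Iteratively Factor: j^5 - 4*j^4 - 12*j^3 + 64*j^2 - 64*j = (j + 4)*(j^4 - 8*j^3 + 20*j^2 - 16*j) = (j - 2)*(j + 4)*(j^3 - 6*j^2 + 8*j) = (j - 2)^2*(j + 4)*(j^2 - 4*j) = (j - 4)*(j - 2)^2*(j + 4)*(j)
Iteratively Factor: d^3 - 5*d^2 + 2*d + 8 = (d - 2)*(d^2 - 3*d - 4) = (d - 4)*(d - 2)*(d + 1)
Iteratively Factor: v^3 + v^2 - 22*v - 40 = (v + 4)*(v^2 - 3*v - 10) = (v + 2)*(v + 4)*(v - 5)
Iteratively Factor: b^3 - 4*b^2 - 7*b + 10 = (b - 1)*(b^2 - 3*b - 10) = (b - 1)*(b + 2)*(b - 5)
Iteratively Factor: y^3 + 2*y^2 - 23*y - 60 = (y + 4)*(y^2 - 2*y - 15) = (y - 5)*(y + 4)*(y + 3)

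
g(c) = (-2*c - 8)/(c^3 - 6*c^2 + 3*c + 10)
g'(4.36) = 2.21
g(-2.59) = 0.05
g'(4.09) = 0.92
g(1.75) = -5.15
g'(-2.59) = 0.09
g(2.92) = 1.85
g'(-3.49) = 0.02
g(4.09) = 1.67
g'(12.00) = 0.01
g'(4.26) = 1.58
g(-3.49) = 0.01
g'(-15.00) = 0.00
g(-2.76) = 0.04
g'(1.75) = -21.19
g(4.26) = 1.88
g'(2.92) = -1.32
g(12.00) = -0.04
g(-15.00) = 0.00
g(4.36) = 2.07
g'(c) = (-2*c - 8)*(-3*c^2 + 12*c - 3)/(c^3 - 6*c^2 + 3*c + 10)^2 - 2/(c^3 - 6*c^2 + 3*c + 10) = 2*(-c^3 + 6*c^2 - 3*c + 3*(c + 4)*(c^2 - 4*c + 1) - 10)/(c^3 - 6*c^2 + 3*c + 10)^2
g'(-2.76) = 0.07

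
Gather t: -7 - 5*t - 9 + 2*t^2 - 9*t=2*t^2 - 14*t - 16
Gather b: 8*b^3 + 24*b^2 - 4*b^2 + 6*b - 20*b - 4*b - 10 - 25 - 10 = 8*b^3 + 20*b^2 - 18*b - 45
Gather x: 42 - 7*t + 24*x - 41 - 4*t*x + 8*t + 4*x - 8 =t + x*(28 - 4*t) - 7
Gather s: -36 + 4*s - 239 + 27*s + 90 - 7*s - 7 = 24*s - 192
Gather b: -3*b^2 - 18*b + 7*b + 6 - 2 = -3*b^2 - 11*b + 4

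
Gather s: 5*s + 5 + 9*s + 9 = 14*s + 14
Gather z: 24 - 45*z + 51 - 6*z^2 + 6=-6*z^2 - 45*z + 81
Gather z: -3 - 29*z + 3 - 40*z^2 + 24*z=-40*z^2 - 5*z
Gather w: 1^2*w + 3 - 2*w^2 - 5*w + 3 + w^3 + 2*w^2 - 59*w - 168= w^3 - 63*w - 162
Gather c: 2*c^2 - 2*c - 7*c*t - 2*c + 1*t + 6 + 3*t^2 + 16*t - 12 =2*c^2 + c*(-7*t - 4) + 3*t^2 + 17*t - 6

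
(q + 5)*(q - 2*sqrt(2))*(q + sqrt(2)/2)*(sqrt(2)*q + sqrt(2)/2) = sqrt(2)*q^4 - 3*q^3 + 11*sqrt(2)*q^3/2 - 33*q^2/2 + sqrt(2)*q^2/2 - 11*sqrt(2)*q - 15*q/2 - 5*sqrt(2)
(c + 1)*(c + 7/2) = c^2 + 9*c/2 + 7/2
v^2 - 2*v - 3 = (v - 3)*(v + 1)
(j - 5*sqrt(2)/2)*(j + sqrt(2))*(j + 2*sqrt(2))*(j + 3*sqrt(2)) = j^4 + 7*sqrt(2)*j^3/2 - 8*j^2 - 43*sqrt(2)*j - 60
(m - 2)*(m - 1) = m^2 - 3*m + 2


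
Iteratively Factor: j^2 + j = (j + 1)*(j)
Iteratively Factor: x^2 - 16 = (x - 4)*(x + 4)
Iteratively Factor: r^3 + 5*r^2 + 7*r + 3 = (r + 3)*(r^2 + 2*r + 1) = (r + 1)*(r + 3)*(r + 1)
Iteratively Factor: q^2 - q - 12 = (q + 3)*(q - 4)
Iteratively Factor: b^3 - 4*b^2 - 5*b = (b)*(b^2 - 4*b - 5) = b*(b + 1)*(b - 5)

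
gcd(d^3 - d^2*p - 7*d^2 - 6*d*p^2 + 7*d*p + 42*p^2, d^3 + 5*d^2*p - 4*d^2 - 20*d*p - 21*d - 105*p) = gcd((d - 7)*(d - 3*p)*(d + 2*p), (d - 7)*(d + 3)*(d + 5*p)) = d - 7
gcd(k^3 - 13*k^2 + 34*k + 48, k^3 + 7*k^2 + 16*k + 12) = 1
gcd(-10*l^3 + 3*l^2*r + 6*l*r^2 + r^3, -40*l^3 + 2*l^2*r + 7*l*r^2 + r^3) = 5*l + r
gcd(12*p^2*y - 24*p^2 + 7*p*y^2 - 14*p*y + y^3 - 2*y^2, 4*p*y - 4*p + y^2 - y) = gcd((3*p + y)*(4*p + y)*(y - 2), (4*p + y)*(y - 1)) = 4*p + y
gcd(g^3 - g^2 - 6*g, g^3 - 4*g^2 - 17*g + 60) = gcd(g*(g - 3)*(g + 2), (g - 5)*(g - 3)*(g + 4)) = g - 3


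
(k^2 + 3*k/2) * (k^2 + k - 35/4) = k^4 + 5*k^3/2 - 29*k^2/4 - 105*k/8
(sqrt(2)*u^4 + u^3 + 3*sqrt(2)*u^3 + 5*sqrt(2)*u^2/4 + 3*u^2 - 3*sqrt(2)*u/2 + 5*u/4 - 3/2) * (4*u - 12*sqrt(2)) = 4*sqrt(2)*u^5 - 20*u^4 + 12*sqrt(2)*u^4 - 60*u^3 - 7*sqrt(2)*u^3 - 42*sqrt(2)*u^2 - 25*u^2 - 15*sqrt(2)*u + 30*u + 18*sqrt(2)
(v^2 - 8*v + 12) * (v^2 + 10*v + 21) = v^4 + 2*v^3 - 47*v^2 - 48*v + 252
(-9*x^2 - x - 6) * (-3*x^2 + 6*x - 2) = 27*x^4 - 51*x^3 + 30*x^2 - 34*x + 12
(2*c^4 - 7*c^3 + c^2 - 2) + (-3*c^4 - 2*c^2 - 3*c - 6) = -c^4 - 7*c^3 - c^2 - 3*c - 8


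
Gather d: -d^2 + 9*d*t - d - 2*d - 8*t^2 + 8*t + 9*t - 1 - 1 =-d^2 + d*(9*t - 3) - 8*t^2 + 17*t - 2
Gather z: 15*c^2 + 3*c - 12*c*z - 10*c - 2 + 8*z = 15*c^2 - 7*c + z*(8 - 12*c) - 2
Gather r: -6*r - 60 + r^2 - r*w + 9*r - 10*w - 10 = r^2 + r*(3 - w) - 10*w - 70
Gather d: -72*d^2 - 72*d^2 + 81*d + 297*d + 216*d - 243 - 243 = -144*d^2 + 594*d - 486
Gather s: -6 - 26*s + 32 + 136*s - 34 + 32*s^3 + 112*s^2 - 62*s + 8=32*s^3 + 112*s^2 + 48*s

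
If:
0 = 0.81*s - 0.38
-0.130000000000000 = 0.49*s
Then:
No Solution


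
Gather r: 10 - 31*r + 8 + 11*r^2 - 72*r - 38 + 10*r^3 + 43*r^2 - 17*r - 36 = 10*r^3 + 54*r^2 - 120*r - 56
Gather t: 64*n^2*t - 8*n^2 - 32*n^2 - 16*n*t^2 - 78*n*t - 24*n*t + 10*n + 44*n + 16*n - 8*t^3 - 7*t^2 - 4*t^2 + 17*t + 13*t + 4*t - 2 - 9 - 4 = -40*n^2 + 70*n - 8*t^3 + t^2*(-16*n - 11) + t*(64*n^2 - 102*n + 34) - 15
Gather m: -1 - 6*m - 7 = -6*m - 8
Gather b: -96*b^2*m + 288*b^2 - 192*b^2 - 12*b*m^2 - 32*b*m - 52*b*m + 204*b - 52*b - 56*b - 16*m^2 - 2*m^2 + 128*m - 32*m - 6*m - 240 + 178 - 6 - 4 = b^2*(96 - 96*m) + b*(-12*m^2 - 84*m + 96) - 18*m^2 + 90*m - 72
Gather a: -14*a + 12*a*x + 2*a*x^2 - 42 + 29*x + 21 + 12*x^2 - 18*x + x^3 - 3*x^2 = a*(2*x^2 + 12*x - 14) + x^3 + 9*x^2 + 11*x - 21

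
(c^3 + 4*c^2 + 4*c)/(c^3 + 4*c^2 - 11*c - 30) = c*(c + 2)/(c^2 + 2*c - 15)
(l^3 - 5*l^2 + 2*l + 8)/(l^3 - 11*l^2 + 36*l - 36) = (l^2 - 3*l - 4)/(l^2 - 9*l + 18)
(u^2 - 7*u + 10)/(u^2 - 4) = (u - 5)/(u + 2)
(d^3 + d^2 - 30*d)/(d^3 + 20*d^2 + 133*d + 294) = d*(d - 5)/(d^2 + 14*d + 49)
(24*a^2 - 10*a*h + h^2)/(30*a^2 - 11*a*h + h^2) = (4*a - h)/(5*a - h)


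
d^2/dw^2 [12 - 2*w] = 0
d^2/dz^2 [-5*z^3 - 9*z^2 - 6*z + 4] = -30*z - 18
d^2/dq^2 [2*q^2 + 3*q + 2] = 4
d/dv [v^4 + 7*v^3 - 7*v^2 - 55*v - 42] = 4*v^3 + 21*v^2 - 14*v - 55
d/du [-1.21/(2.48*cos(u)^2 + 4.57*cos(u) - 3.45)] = -(6.0016*cos(u) + 5.5297)*sin(u)/(2.48*cos(u)^2 + 4.57*cos(u) - 3.45)^2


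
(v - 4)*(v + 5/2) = v^2 - 3*v/2 - 10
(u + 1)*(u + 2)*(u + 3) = u^3 + 6*u^2 + 11*u + 6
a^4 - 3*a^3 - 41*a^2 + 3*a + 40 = (a - 8)*(a - 1)*(a + 1)*(a + 5)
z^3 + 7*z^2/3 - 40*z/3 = z*(z - 8/3)*(z + 5)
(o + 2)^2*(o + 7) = o^3 + 11*o^2 + 32*o + 28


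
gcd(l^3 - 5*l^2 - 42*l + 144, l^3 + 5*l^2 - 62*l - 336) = l^2 - 2*l - 48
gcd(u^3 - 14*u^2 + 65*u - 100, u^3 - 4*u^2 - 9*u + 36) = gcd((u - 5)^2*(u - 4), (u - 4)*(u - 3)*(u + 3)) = u - 4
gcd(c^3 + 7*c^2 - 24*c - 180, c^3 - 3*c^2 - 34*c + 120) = c^2 + c - 30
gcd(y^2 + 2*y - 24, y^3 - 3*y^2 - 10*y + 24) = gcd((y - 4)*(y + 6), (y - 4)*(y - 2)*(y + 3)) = y - 4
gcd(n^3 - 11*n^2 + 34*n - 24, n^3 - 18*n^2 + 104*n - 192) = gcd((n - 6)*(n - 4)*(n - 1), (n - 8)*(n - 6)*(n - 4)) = n^2 - 10*n + 24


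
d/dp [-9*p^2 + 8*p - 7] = 8 - 18*p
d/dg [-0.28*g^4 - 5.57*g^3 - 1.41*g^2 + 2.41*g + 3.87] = -1.12*g^3 - 16.71*g^2 - 2.82*g + 2.41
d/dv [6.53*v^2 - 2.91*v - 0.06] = 13.06*v - 2.91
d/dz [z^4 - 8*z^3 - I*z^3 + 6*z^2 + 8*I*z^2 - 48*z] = 4*z^3 + z^2*(-24 - 3*I) + z*(12 + 16*I) - 48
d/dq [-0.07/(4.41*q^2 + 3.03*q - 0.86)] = (0.6174*q + 0.2121)/(4.41*q^2 + 3.03*q - 0.86)^2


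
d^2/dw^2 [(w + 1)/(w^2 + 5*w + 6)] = 2*((w + 1)*(2*w + 5)^2 - 3*(w + 2)*(w^2 + 5*w + 6))/(w^2 + 5*w + 6)^3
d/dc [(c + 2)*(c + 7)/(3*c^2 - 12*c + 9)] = (-13*c^2 - 22*c + 83)/(3*(c^4 - 8*c^3 + 22*c^2 - 24*c + 9))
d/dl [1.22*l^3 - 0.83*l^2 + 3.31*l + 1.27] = 3.66*l^2 - 1.66*l + 3.31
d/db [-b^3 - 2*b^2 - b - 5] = -3*b^2 - 4*b - 1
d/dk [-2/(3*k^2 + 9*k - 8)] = 6*(2*k + 3)/(3*k^2 + 9*k - 8)^2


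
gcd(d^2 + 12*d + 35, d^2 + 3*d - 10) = d + 5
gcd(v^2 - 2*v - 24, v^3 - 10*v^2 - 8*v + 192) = v^2 - 2*v - 24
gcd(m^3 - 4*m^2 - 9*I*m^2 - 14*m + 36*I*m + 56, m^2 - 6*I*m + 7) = m - 7*I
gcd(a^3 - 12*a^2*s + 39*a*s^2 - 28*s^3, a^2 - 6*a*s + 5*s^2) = -a + s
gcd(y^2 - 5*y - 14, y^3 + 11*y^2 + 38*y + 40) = y + 2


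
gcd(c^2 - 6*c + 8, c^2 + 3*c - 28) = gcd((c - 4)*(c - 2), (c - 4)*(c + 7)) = c - 4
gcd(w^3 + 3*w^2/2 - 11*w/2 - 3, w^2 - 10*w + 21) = 1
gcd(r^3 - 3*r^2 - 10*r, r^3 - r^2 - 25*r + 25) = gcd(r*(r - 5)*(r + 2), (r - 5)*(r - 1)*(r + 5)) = r - 5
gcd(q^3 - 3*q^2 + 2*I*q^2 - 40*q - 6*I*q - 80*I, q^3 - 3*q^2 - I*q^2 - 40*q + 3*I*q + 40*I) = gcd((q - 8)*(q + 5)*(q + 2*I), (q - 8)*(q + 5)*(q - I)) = q^2 - 3*q - 40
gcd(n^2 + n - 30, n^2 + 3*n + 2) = 1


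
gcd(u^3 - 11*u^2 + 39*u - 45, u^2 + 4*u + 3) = 1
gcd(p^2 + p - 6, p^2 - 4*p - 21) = p + 3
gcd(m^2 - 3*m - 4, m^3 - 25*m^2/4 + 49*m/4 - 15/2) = 1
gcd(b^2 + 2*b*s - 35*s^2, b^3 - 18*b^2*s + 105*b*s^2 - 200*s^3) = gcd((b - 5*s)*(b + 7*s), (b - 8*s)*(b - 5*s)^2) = -b + 5*s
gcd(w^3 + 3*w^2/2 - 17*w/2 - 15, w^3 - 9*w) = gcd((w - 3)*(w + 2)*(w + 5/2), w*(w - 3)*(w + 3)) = w - 3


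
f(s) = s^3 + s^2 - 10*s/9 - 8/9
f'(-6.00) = 94.89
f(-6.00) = -174.22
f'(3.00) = 31.89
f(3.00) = 31.78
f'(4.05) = 56.20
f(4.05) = 77.44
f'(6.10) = 122.72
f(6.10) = 256.52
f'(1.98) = 14.61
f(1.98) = 8.59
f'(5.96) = 117.37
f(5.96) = 239.72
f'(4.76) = 76.38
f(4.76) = 124.33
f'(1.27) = 6.27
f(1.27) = 1.36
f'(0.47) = 0.49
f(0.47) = -1.09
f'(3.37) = 39.70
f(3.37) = 45.00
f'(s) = 3*s^2 + 2*s - 10/9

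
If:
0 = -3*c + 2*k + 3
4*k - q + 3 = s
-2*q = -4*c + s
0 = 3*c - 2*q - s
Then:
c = 0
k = -3/2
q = 3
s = -6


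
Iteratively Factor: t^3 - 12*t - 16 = (t - 4)*(t^2 + 4*t + 4) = (t - 4)*(t + 2)*(t + 2)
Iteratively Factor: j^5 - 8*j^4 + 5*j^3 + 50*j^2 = (j)*(j^4 - 8*j^3 + 5*j^2 + 50*j) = j*(j + 2)*(j^3 - 10*j^2 + 25*j) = j*(j - 5)*(j + 2)*(j^2 - 5*j) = j^2*(j - 5)*(j + 2)*(j - 5)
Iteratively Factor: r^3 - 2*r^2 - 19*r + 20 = (r + 4)*(r^2 - 6*r + 5) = (r - 5)*(r + 4)*(r - 1)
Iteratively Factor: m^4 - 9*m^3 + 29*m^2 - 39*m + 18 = (m - 2)*(m^3 - 7*m^2 + 15*m - 9) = (m - 3)*(m - 2)*(m^2 - 4*m + 3) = (m - 3)*(m - 2)*(m - 1)*(m - 3)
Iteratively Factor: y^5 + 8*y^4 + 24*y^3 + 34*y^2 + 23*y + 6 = (y + 2)*(y^4 + 6*y^3 + 12*y^2 + 10*y + 3) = (y + 1)*(y + 2)*(y^3 + 5*y^2 + 7*y + 3) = (y + 1)*(y + 2)*(y + 3)*(y^2 + 2*y + 1) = (y + 1)^2*(y + 2)*(y + 3)*(y + 1)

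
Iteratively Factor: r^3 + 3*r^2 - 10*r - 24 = (r + 4)*(r^2 - r - 6) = (r + 2)*(r + 4)*(r - 3)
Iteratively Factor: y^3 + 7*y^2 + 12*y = (y + 4)*(y^2 + 3*y) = y*(y + 4)*(y + 3)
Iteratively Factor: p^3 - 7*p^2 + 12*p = (p - 3)*(p^2 - 4*p) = p*(p - 3)*(p - 4)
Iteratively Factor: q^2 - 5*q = (q - 5)*(q)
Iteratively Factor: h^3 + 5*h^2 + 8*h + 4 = (h + 1)*(h^2 + 4*h + 4) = (h + 1)*(h + 2)*(h + 2)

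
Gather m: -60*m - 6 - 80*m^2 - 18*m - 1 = -80*m^2 - 78*m - 7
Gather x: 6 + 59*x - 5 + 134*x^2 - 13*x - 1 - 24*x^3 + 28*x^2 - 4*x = -24*x^3 + 162*x^2 + 42*x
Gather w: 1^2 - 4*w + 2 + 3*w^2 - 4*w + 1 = 3*w^2 - 8*w + 4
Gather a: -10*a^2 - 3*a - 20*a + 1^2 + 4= -10*a^2 - 23*a + 5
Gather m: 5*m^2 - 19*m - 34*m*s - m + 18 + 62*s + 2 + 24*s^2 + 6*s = 5*m^2 + m*(-34*s - 20) + 24*s^2 + 68*s + 20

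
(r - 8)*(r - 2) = r^2 - 10*r + 16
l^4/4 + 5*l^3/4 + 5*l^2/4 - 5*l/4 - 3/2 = (l/4 + 1/2)*(l - 1)*(l + 1)*(l + 3)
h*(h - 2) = h^2 - 2*h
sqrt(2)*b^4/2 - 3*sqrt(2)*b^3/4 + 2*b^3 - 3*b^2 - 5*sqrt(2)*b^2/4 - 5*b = b*(b - 5/2)*(b + 2*sqrt(2))*(sqrt(2)*b/2 + sqrt(2)/2)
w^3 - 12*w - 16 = (w - 4)*(w + 2)^2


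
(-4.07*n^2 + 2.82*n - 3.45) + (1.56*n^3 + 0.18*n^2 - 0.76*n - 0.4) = 1.56*n^3 - 3.89*n^2 + 2.06*n - 3.85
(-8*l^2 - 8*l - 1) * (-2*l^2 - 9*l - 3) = 16*l^4 + 88*l^3 + 98*l^2 + 33*l + 3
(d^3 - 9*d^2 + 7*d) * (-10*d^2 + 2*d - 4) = -10*d^5 + 92*d^4 - 92*d^3 + 50*d^2 - 28*d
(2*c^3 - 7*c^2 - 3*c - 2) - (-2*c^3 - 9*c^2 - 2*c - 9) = 4*c^3 + 2*c^2 - c + 7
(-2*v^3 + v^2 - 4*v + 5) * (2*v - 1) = -4*v^4 + 4*v^3 - 9*v^2 + 14*v - 5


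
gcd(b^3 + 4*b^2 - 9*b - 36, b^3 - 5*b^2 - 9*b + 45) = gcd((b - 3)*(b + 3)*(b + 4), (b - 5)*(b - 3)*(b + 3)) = b^2 - 9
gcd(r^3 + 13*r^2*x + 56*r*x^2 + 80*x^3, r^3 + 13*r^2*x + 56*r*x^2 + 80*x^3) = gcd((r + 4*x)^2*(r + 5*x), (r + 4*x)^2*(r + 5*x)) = r^3 + 13*r^2*x + 56*r*x^2 + 80*x^3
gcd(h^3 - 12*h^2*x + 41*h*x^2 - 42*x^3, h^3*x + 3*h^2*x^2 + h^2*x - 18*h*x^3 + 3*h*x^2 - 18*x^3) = -h + 3*x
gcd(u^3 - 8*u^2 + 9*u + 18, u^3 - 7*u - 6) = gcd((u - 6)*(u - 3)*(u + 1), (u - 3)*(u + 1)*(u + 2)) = u^2 - 2*u - 3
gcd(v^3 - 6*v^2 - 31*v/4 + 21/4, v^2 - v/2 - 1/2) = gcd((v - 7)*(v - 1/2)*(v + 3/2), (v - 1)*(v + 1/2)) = 1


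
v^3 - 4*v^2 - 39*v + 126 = (v - 7)*(v - 3)*(v + 6)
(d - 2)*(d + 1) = d^2 - d - 2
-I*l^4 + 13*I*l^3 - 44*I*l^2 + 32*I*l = l*(l - 8)*(l - 4)*(-I*l + I)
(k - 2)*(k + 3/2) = k^2 - k/2 - 3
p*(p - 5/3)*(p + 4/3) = p^3 - p^2/3 - 20*p/9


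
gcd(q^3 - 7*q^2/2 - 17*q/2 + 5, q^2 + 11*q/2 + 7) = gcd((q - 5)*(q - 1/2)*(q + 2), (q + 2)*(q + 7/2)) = q + 2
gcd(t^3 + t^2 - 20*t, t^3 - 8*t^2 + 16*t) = t^2 - 4*t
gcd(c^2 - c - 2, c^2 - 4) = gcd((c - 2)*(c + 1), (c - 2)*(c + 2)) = c - 2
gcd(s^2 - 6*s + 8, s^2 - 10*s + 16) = s - 2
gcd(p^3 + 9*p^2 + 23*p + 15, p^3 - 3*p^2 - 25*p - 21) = p^2 + 4*p + 3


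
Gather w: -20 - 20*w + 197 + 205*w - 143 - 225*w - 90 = -40*w - 56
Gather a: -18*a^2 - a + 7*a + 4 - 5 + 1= -18*a^2 + 6*a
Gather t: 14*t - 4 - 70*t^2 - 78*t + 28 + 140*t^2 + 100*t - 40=70*t^2 + 36*t - 16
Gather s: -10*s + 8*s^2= 8*s^2 - 10*s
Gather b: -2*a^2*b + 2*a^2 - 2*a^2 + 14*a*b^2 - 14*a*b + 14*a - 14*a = 14*a*b^2 + b*(-2*a^2 - 14*a)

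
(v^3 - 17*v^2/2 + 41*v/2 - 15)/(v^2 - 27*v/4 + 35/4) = 2*(2*v^2 - 7*v + 6)/(4*v - 7)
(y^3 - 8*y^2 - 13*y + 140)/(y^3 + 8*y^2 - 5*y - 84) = (y^2 - 12*y + 35)/(y^2 + 4*y - 21)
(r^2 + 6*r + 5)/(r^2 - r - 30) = (r + 1)/(r - 6)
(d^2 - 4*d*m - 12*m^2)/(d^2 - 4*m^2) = (d - 6*m)/(d - 2*m)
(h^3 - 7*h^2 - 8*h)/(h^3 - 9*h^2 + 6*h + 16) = h/(h - 2)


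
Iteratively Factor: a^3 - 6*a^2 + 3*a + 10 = (a + 1)*(a^2 - 7*a + 10) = (a - 2)*(a + 1)*(a - 5)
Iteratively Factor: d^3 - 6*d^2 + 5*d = (d)*(d^2 - 6*d + 5) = d*(d - 1)*(d - 5)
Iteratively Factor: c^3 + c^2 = (c + 1)*(c^2) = c*(c + 1)*(c)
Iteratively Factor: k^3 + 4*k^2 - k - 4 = (k + 4)*(k^2 - 1) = (k + 1)*(k + 4)*(k - 1)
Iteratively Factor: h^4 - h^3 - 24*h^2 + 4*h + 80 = (h - 2)*(h^3 + h^2 - 22*h - 40) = (h - 2)*(h + 2)*(h^2 - h - 20) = (h - 2)*(h + 2)*(h + 4)*(h - 5)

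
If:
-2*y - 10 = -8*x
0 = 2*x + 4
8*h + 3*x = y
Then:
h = -7/8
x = -2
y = -13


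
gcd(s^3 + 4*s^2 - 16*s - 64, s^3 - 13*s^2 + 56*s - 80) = s - 4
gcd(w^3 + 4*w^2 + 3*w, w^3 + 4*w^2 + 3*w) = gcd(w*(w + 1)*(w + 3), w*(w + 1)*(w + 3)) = w^3 + 4*w^2 + 3*w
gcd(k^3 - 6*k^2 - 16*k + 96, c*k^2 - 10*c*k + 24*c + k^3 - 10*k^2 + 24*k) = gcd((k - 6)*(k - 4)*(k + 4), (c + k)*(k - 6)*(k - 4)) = k^2 - 10*k + 24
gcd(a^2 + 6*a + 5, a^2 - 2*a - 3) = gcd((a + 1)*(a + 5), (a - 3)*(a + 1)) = a + 1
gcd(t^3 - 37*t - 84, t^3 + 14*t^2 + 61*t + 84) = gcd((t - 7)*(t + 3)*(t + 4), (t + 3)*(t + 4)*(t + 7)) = t^2 + 7*t + 12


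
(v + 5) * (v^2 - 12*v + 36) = v^3 - 7*v^2 - 24*v + 180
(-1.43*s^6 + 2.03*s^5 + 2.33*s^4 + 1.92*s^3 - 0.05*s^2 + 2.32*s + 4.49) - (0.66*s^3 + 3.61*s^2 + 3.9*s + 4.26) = -1.43*s^6 + 2.03*s^5 + 2.33*s^4 + 1.26*s^3 - 3.66*s^2 - 1.58*s + 0.23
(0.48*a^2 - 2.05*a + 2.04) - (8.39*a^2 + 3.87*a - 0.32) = -7.91*a^2 - 5.92*a + 2.36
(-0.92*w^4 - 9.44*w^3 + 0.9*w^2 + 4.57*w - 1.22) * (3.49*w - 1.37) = -3.2108*w^5 - 31.6852*w^4 + 16.0738*w^3 + 14.7163*w^2 - 10.5187*w + 1.6714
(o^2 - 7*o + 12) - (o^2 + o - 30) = 42 - 8*o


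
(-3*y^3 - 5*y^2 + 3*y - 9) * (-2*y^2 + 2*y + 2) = 6*y^5 + 4*y^4 - 22*y^3 + 14*y^2 - 12*y - 18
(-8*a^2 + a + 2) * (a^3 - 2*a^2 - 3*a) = -8*a^5 + 17*a^4 + 24*a^3 - 7*a^2 - 6*a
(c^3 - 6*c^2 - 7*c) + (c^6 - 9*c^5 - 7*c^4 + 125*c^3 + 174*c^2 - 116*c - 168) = c^6 - 9*c^5 - 7*c^4 + 126*c^3 + 168*c^2 - 123*c - 168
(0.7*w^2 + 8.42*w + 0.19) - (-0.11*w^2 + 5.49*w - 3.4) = 0.81*w^2 + 2.93*w + 3.59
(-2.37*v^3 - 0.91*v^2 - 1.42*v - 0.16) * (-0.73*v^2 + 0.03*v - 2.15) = 1.7301*v^5 + 0.5932*v^4 + 6.1048*v^3 + 2.0307*v^2 + 3.0482*v + 0.344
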